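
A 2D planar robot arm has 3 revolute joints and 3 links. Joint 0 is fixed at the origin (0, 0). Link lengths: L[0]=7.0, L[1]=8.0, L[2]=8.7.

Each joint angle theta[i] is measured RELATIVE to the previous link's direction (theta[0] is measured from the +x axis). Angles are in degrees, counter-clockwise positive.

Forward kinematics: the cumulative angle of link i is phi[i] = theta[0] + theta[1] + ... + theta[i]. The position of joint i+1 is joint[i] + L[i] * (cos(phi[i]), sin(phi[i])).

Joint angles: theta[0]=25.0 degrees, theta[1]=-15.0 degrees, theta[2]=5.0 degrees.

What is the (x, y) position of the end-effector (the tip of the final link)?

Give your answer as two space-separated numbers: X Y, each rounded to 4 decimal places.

Answer: 22.6262 6.5992

Derivation:
joint[0] = (0.0000, 0.0000)  (base)
link 0: phi[0] = 25 = 25 deg
  cos(25 deg) = 0.9063, sin(25 deg) = 0.4226
  joint[1] = (0.0000, 0.0000) + 7 * (0.9063, 0.4226) = (0.0000 + 6.3442, 0.0000 + 2.9583) = (6.3442, 2.9583)
link 1: phi[1] = 25 + -15 = 10 deg
  cos(10 deg) = 0.9848, sin(10 deg) = 0.1736
  joint[2] = (6.3442, 2.9583) + 8 * (0.9848, 0.1736) = (6.3442 + 7.8785, 2.9583 + 1.3892) = (14.2226, 4.3475)
link 2: phi[2] = 25 + -15 + 5 = 15 deg
  cos(15 deg) = 0.9659, sin(15 deg) = 0.2588
  joint[3] = (14.2226, 4.3475) + 8.7 * (0.9659, 0.2588) = (14.2226 + 8.4036, 4.3475 + 2.2517) = (22.6262, 6.5992)
End effector: (22.6262, 6.5992)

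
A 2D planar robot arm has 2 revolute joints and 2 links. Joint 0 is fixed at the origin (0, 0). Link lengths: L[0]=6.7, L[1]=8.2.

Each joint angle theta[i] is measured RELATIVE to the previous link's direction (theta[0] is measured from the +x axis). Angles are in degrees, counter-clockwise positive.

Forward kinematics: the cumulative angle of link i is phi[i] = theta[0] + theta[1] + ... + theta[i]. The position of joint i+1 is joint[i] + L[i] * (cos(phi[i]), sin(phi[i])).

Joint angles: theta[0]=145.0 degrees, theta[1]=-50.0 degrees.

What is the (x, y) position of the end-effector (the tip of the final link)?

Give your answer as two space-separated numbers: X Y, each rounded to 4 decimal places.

joint[0] = (0.0000, 0.0000)  (base)
link 0: phi[0] = 145 = 145 deg
  cos(145 deg) = -0.8192, sin(145 deg) = 0.5736
  joint[1] = (0.0000, 0.0000) + 6.7 * (-0.8192, 0.5736) = (0.0000 + -5.4883, 0.0000 + 3.8430) = (-5.4883, 3.8430)
link 1: phi[1] = 145 + -50 = 95 deg
  cos(95 deg) = -0.0872, sin(95 deg) = 0.9962
  joint[2] = (-5.4883, 3.8430) + 8.2 * (-0.0872, 0.9962) = (-5.4883 + -0.7147, 3.8430 + 8.1688) = (-6.2030, 12.0118)
End effector: (-6.2030, 12.0118)

Answer: -6.2030 12.0118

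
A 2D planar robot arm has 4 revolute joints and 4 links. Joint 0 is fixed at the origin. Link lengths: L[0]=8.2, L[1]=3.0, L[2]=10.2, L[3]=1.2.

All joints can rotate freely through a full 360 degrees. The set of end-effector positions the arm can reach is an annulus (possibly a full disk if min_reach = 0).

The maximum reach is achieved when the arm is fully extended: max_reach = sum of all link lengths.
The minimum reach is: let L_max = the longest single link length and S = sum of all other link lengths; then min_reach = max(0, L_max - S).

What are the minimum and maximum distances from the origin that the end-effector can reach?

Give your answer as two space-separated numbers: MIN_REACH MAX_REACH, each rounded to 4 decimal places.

Answer: 0.0000 22.6000

Derivation:
Link lengths: [8.2, 3.0, 10.2, 1.2]
max_reach = 8.2 + 3 + 10.2 + 1.2 = 22.6
L_max = max([8.2, 3.0, 10.2, 1.2]) = 10.2
S (sum of others) = 22.6 - 10.2 = 12.4
min_reach = max(0, 10.2 - 12.4) = max(0, -2.2) = 0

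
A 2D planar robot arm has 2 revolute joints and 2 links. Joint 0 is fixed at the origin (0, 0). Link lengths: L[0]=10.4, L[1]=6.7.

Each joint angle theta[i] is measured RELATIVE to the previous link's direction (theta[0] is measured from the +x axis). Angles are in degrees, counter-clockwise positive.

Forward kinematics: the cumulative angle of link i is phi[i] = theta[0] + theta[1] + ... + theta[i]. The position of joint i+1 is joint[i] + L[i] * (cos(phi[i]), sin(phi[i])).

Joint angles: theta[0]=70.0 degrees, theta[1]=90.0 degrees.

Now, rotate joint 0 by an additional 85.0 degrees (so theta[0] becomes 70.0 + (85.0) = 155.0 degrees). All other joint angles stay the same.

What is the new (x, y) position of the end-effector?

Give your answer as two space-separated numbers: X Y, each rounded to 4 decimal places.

Answer: -12.2571 -1.6770

Derivation:
joint[0] = (0.0000, 0.0000)  (base)
link 0: phi[0] = 155 = 155 deg
  cos(155 deg) = -0.9063, sin(155 deg) = 0.4226
  joint[1] = (0.0000, 0.0000) + 10.4 * (-0.9063, 0.4226) = (0.0000 + -9.4256, 0.0000 + 4.3952) = (-9.4256, 4.3952)
link 1: phi[1] = 155 + 90 = 245 deg
  cos(245 deg) = -0.4226, sin(245 deg) = -0.9063
  joint[2] = (-9.4256, 4.3952) + 6.7 * (-0.4226, -0.9063) = (-9.4256 + -2.8315, 4.3952 + -6.0723) = (-12.2571, -1.6770)
End effector: (-12.2571, -1.6770)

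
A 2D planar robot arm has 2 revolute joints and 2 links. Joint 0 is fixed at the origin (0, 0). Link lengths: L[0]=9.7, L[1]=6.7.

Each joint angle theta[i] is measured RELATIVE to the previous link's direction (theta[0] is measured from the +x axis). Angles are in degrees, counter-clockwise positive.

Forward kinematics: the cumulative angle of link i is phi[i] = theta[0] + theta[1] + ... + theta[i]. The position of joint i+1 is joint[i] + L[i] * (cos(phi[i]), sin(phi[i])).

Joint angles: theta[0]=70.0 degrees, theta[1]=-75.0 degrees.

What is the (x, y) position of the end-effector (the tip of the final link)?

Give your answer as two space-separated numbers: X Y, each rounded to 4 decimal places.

joint[0] = (0.0000, 0.0000)  (base)
link 0: phi[0] = 70 = 70 deg
  cos(70 deg) = 0.3420, sin(70 deg) = 0.9397
  joint[1] = (0.0000, 0.0000) + 9.7 * (0.3420, 0.9397) = (0.0000 + 3.3176, 0.0000 + 9.1150) = (3.3176, 9.1150)
link 1: phi[1] = 70 + -75 = -5 deg
  cos(-5 deg) = 0.9962, sin(-5 deg) = -0.0872
  joint[2] = (3.3176, 9.1150) + 6.7 * (0.9962, -0.0872) = (3.3176 + 6.6745, 9.1150 + -0.5839) = (9.9921, 8.5311)
End effector: (9.9921, 8.5311)

Answer: 9.9921 8.5311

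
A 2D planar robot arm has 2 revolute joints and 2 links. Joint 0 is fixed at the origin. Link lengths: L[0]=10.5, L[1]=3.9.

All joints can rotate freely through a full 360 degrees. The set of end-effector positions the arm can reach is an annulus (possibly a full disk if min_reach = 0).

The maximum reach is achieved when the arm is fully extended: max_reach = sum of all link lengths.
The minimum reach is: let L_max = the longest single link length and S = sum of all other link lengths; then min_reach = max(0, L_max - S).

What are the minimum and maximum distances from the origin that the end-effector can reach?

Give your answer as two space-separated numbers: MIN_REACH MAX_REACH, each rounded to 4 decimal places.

Link lengths: [10.5, 3.9]
max_reach = 10.5 + 3.9 = 14.4
L_max = max([10.5, 3.9]) = 10.5
S (sum of others) = 14.4 - 10.5 = 3.9
min_reach = max(0, 10.5 - 3.9) = max(0, 6.6) = 6.6

Answer: 6.6000 14.4000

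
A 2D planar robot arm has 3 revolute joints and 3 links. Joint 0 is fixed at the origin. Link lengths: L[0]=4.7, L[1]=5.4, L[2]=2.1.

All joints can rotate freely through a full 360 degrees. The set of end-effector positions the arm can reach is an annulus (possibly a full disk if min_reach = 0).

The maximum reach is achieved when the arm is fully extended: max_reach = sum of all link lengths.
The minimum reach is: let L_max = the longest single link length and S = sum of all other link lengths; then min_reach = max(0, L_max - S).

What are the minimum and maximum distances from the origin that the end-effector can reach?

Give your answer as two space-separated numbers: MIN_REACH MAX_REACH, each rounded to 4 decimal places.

Link lengths: [4.7, 5.4, 2.1]
max_reach = 4.7 + 5.4 + 2.1 = 12.2
L_max = max([4.7, 5.4, 2.1]) = 5.4
S (sum of others) = 12.2 - 5.4 = 6.8
min_reach = max(0, 5.4 - 6.8) = max(0, -1.4) = 0

Answer: 0.0000 12.2000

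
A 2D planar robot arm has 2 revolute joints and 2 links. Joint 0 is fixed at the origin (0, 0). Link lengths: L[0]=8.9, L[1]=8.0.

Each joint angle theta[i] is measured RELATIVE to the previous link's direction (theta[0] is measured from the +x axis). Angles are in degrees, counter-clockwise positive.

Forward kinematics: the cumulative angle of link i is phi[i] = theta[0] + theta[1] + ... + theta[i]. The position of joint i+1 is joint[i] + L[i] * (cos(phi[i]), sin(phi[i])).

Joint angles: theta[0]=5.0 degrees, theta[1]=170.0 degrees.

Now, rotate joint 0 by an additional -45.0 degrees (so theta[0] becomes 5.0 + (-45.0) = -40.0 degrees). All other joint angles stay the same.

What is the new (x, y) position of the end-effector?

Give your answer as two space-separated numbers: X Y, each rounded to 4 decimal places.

joint[0] = (0.0000, 0.0000)  (base)
link 0: phi[0] = -40 = -40 deg
  cos(-40 deg) = 0.7660, sin(-40 deg) = -0.6428
  joint[1] = (0.0000, 0.0000) + 8.9 * (0.7660, -0.6428) = (0.0000 + 6.8178, 0.0000 + -5.7208) = (6.8178, -5.7208)
link 1: phi[1] = -40 + 170 = 130 deg
  cos(130 deg) = -0.6428, sin(130 deg) = 0.7660
  joint[2] = (6.8178, -5.7208) + 8 * (-0.6428, 0.7660) = (6.8178 + -5.1423, -5.7208 + 6.1284) = (1.6755, 0.4075)
End effector: (1.6755, 0.4075)

Answer: 1.6755 0.4075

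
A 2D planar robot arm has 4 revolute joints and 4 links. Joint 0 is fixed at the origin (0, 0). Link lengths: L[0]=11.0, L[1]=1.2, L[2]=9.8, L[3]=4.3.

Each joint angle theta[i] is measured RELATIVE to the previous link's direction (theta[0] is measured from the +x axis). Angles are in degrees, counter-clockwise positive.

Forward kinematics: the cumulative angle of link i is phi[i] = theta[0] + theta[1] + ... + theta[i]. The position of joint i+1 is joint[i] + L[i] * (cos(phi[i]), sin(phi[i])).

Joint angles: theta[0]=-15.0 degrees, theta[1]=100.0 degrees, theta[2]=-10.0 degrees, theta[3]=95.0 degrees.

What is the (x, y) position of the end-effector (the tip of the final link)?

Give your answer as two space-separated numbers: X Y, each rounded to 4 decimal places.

joint[0] = (0.0000, 0.0000)  (base)
link 0: phi[0] = -15 = -15 deg
  cos(-15 deg) = 0.9659, sin(-15 deg) = -0.2588
  joint[1] = (0.0000, 0.0000) + 11 * (0.9659, -0.2588) = (0.0000 + 10.6252, 0.0000 + -2.8470) = (10.6252, -2.8470)
link 1: phi[1] = -15 + 100 = 85 deg
  cos(85 deg) = 0.0872, sin(85 deg) = 0.9962
  joint[2] = (10.6252, -2.8470) + 1.2 * (0.0872, 0.9962) = (10.6252 + 0.1046, -2.8470 + 1.1954) = (10.7298, -1.6516)
link 2: phi[2] = -15 + 100 + -10 = 75 deg
  cos(75 deg) = 0.2588, sin(75 deg) = 0.9659
  joint[3] = (10.7298, -1.6516) + 9.8 * (0.2588, 0.9659) = (10.7298 + 2.5364, -1.6516 + 9.4661) = (13.2662, 7.8145)
link 3: phi[3] = -15 + 100 + -10 + 95 = 170 deg
  cos(170 deg) = -0.9848, sin(170 deg) = 0.1736
  joint[4] = (13.2662, 7.8145) + 4.3 * (-0.9848, 0.1736) = (13.2662 + -4.2347, 7.8145 + 0.7467) = (9.0315, 8.5612)
End effector: (9.0315, 8.5612)

Answer: 9.0315 8.5612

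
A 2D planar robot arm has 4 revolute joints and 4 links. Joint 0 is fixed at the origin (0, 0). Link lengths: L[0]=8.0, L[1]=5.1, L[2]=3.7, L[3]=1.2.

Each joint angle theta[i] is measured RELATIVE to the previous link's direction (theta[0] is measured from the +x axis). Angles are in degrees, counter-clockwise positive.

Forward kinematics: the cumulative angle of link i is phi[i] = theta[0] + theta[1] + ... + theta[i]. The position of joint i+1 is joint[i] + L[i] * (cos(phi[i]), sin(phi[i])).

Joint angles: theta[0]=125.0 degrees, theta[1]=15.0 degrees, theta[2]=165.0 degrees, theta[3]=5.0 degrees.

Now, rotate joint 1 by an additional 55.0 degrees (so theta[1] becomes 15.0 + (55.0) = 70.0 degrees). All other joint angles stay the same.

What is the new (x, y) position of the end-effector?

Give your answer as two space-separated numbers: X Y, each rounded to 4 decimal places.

joint[0] = (0.0000, 0.0000)  (base)
link 0: phi[0] = 125 = 125 deg
  cos(125 deg) = -0.5736, sin(125 deg) = 0.8192
  joint[1] = (0.0000, 0.0000) + 8 * (-0.5736, 0.8192) = (0.0000 + -4.5886, 0.0000 + 6.5532) = (-4.5886, 6.5532)
link 1: phi[1] = 125 + 70 = 195 deg
  cos(195 deg) = -0.9659, sin(195 deg) = -0.2588
  joint[2] = (-4.5886, 6.5532) + 5.1 * (-0.9659, -0.2588) = (-4.5886 + -4.9262, 6.5532 + -1.3200) = (-9.5148, 5.2332)
link 2: phi[2] = 125 + 70 + 165 = 360 deg
  cos(360 deg) = 1.0000, sin(360 deg) = -0.0000
  joint[3] = (-9.5148, 5.2332) + 3.7 * (1.0000, -0.0000) = (-9.5148 + 3.7000, 5.2332 + -0.0000) = (-5.8148, 5.2332)
link 3: phi[3] = 125 + 70 + 165 + 5 = 365 deg
  cos(365 deg) = 0.9962, sin(365 deg) = 0.0872
  joint[4] = (-5.8148, 5.2332) + 1.2 * (0.9962, 0.0872) = (-5.8148 + 1.1954, 5.2332 + 0.1046) = (-4.6194, 5.3378)
End effector: (-4.6194, 5.3378)

Answer: -4.6194 5.3378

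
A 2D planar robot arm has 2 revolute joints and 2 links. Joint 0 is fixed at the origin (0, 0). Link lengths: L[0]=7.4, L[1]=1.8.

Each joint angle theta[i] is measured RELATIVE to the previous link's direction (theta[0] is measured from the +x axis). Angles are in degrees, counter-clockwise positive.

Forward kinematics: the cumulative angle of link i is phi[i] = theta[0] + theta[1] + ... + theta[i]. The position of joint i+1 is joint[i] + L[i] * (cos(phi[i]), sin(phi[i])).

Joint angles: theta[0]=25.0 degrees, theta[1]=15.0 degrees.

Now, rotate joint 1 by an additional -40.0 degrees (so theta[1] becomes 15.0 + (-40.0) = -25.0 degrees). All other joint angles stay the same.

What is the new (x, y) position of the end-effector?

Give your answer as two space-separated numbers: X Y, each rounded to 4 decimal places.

Answer: 8.5067 3.1274

Derivation:
joint[0] = (0.0000, 0.0000)  (base)
link 0: phi[0] = 25 = 25 deg
  cos(25 deg) = 0.9063, sin(25 deg) = 0.4226
  joint[1] = (0.0000, 0.0000) + 7.4 * (0.9063, 0.4226) = (0.0000 + 6.7067, 0.0000 + 3.1274) = (6.7067, 3.1274)
link 1: phi[1] = 25 + -25 = 0 deg
  cos(0 deg) = 1.0000, sin(0 deg) = 0.0000
  joint[2] = (6.7067, 3.1274) + 1.8 * (1.0000, 0.0000) = (6.7067 + 1.8000, 3.1274 + 0.0000) = (8.5067, 3.1274)
End effector: (8.5067, 3.1274)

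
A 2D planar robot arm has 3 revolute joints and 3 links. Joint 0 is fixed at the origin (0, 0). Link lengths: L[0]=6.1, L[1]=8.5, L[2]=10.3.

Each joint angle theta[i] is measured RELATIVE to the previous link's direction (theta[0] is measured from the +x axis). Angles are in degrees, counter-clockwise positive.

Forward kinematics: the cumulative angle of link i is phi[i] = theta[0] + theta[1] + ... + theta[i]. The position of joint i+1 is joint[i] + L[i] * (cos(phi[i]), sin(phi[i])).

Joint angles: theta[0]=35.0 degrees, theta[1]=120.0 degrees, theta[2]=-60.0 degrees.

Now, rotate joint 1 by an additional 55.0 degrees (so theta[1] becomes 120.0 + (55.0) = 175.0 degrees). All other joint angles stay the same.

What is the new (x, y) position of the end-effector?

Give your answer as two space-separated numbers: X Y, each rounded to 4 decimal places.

Answer: -11.2845 4.3988

Derivation:
joint[0] = (0.0000, 0.0000)  (base)
link 0: phi[0] = 35 = 35 deg
  cos(35 deg) = 0.8192, sin(35 deg) = 0.5736
  joint[1] = (0.0000, 0.0000) + 6.1 * (0.8192, 0.5736) = (0.0000 + 4.9968, 0.0000 + 3.4988) = (4.9968, 3.4988)
link 1: phi[1] = 35 + 175 = 210 deg
  cos(210 deg) = -0.8660, sin(210 deg) = -0.5000
  joint[2] = (4.9968, 3.4988) + 8.5 * (-0.8660, -0.5000) = (4.9968 + -7.3612, 3.4988 + -4.2500) = (-2.3644, -0.7512)
link 2: phi[2] = 35 + 175 + -60 = 150 deg
  cos(150 deg) = -0.8660, sin(150 deg) = 0.5000
  joint[3] = (-2.3644, -0.7512) + 10.3 * (-0.8660, 0.5000) = (-2.3644 + -8.9201, -0.7512 + 5.1500) = (-11.2845, 4.3988)
End effector: (-11.2845, 4.3988)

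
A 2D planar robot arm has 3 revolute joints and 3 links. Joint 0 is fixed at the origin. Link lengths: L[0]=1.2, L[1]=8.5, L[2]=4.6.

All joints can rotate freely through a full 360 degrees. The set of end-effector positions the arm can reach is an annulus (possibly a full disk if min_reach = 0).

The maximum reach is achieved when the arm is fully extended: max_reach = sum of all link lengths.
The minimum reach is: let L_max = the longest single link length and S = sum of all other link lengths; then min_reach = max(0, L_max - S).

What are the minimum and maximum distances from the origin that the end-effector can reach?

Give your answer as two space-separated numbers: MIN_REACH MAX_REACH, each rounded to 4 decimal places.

Answer: 2.7000 14.3000

Derivation:
Link lengths: [1.2, 8.5, 4.6]
max_reach = 1.2 + 8.5 + 4.6 = 14.3
L_max = max([1.2, 8.5, 4.6]) = 8.5
S (sum of others) = 14.3 - 8.5 = 5.8
min_reach = max(0, 8.5 - 5.8) = max(0, 2.7) = 2.7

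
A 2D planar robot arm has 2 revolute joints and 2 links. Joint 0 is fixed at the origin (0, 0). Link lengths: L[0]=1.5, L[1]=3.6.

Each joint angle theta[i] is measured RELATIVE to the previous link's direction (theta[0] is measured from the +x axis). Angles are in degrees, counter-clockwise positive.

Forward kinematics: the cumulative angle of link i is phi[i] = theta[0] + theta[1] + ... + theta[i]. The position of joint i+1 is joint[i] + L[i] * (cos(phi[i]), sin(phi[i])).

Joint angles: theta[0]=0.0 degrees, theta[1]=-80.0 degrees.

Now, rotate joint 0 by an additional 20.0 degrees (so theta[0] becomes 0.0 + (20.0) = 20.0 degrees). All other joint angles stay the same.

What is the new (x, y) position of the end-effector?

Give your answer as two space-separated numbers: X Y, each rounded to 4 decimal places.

Answer: 3.2095 -2.6047

Derivation:
joint[0] = (0.0000, 0.0000)  (base)
link 0: phi[0] = 20 = 20 deg
  cos(20 deg) = 0.9397, sin(20 deg) = 0.3420
  joint[1] = (0.0000, 0.0000) + 1.5 * (0.9397, 0.3420) = (0.0000 + 1.4095, 0.0000 + 0.5130) = (1.4095, 0.5130)
link 1: phi[1] = 20 + -80 = -60 deg
  cos(-60 deg) = 0.5000, sin(-60 deg) = -0.8660
  joint[2] = (1.4095, 0.5130) + 3.6 * (0.5000, -0.8660) = (1.4095 + 1.8000, 0.5130 + -3.1177) = (3.2095, -2.6047)
End effector: (3.2095, -2.6047)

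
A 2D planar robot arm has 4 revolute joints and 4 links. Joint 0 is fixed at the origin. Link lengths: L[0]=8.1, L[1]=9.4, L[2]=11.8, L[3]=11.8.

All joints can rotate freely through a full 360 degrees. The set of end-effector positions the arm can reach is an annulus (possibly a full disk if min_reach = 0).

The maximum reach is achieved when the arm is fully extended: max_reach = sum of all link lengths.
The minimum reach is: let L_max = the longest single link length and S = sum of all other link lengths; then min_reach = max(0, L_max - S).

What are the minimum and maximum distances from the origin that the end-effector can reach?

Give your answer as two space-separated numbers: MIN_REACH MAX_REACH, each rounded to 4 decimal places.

Link lengths: [8.1, 9.4, 11.8, 11.8]
max_reach = 8.1 + 9.4 + 11.8 + 11.8 = 41.1
L_max = max([8.1, 9.4, 11.8, 11.8]) = 11.8
S (sum of others) = 41.1 - 11.8 = 29.3
min_reach = max(0, 11.8 - 29.3) = max(0, -17.5) = 0

Answer: 0.0000 41.1000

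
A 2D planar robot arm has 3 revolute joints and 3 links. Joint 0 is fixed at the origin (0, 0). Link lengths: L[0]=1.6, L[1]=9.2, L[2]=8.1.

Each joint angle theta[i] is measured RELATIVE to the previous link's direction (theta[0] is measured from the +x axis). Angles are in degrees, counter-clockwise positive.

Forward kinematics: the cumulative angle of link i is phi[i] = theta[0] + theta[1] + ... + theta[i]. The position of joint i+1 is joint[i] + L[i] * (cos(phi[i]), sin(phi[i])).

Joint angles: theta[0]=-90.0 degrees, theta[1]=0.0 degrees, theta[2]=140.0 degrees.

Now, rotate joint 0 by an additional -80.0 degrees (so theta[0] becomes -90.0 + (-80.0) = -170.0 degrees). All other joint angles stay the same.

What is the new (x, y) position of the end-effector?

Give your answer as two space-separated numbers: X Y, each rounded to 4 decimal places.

Answer: -3.6211 -5.9254

Derivation:
joint[0] = (0.0000, 0.0000)  (base)
link 0: phi[0] = -170 = -170 deg
  cos(-170 deg) = -0.9848, sin(-170 deg) = -0.1736
  joint[1] = (0.0000, 0.0000) + 1.6 * (-0.9848, -0.1736) = (0.0000 + -1.5757, 0.0000 + -0.2778) = (-1.5757, -0.2778)
link 1: phi[1] = -170 + 0 = -170 deg
  cos(-170 deg) = -0.9848, sin(-170 deg) = -0.1736
  joint[2] = (-1.5757, -0.2778) + 9.2 * (-0.9848, -0.1736) = (-1.5757 + -9.0602, -0.2778 + -1.5976) = (-10.6359, -1.8754)
link 2: phi[2] = -170 + 0 + 140 = -30 deg
  cos(-30 deg) = 0.8660, sin(-30 deg) = -0.5000
  joint[3] = (-10.6359, -1.8754) + 8.1 * (0.8660, -0.5000) = (-10.6359 + 7.0148, -1.8754 + -4.0500) = (-3.6211, -5.9254)
End effector: (-3.6211, -5.9254)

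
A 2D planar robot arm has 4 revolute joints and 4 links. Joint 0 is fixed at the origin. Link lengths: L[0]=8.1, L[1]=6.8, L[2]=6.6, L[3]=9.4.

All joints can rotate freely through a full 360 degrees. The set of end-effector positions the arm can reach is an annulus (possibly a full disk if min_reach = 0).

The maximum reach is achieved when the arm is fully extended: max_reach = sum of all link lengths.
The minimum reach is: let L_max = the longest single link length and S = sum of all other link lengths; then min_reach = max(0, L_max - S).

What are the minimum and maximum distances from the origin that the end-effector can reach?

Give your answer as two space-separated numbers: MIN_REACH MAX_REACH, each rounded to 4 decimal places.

Link lengths: [8.1, 6.8, 6.6, 9.4]
max_reach = 8.1 + 6.8 + 6.6 + 9.4 = 30.9
L_max = max([8.1, 6.8, 6.6, 9.4]) = 9.4
S (sum of others) = 30.9 - 9.4 = 21.5
min_reach = max(0, 9.4 - 21.5) = max(0, -12.1) = 0

Answer: 0.0000 30.9000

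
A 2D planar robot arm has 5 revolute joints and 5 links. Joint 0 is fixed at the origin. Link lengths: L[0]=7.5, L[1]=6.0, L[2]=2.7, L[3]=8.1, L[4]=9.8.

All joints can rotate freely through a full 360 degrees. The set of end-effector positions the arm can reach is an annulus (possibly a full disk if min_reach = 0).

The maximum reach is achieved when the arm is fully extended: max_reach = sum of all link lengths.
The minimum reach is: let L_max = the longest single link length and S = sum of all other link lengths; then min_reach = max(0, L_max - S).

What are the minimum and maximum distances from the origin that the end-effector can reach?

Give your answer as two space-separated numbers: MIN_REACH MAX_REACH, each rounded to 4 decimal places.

Answer: 0.0000 34.1000

Derivation:
Link lengths: [7.5, 6.0, 2.7, 8.1, 9.8]
max_reach = 7.5 + 6 + 2.7 + 8.1 + 9.8 = 34.1
L_max = max([7.5, 6.0, 2.7, 8.1, 9.8]) = 9.8
S (sum of others) = 34.1 - 9.8 = 24.3
min_reach = max(0, 9.8 - 24.3) = max(0, -14.5) = 0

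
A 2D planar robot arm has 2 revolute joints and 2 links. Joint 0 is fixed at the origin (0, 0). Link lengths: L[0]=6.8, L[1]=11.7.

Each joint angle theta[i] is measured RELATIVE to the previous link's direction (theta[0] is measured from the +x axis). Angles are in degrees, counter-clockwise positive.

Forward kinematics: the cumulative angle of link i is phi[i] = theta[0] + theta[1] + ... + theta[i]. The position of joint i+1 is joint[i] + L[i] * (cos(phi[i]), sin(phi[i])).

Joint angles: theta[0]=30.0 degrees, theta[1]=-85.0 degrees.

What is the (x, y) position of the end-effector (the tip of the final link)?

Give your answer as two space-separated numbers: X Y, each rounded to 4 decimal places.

joint[0] = (0.0000, 0.0000)  (base)
link 0: phi[0] = 30 = 30 deg
  cos(30 deg) = 0.8660, sin(30 deg) = 0.5000
  joint[1] = (0.0000, 0.0000) + 6.8 * (0.8660, 0.5000) = (0.0000 + 5.8890, 0.0000 + 3.4000) = (5.8890, 3.4000)
link 1: phi[1] = 30 + -85 = -55 deg
  cos(-55 deg) = 0.5736, sin(-55 deg) = -0.8192
  joint[2] = (5.8890, 3.4000) + 11.7 * (0.5736, -0.8192) = (5.8890 + 6.7108, 3.4000 + -9.5841) = (12.5998, -6.1841)
End effector: (12.5998, -6.1841)

Answer: 12.5998 -6.1841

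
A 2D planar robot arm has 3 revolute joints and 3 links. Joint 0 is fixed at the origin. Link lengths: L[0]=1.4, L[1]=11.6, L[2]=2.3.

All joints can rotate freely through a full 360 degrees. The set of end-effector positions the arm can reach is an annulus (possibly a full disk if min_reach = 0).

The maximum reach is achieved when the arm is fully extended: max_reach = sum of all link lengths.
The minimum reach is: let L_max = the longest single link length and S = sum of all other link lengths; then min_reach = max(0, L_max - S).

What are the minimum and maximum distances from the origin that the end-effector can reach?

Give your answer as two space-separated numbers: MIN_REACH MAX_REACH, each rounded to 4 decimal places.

Link lengths: [1.4, 11.6, 2.3]
max_reach = 1.4 + 11.6 + 2.3 = 15.3
L_max = max([1.4, 11.6, 2.3]) = 11.6
S (sum of others) = 15.3 - 11.6 = 3.7
min_reach = max(0, 11.6 - 3.7) = max(0, 7.9) = 7.9

Answer: 7.9000 15.3000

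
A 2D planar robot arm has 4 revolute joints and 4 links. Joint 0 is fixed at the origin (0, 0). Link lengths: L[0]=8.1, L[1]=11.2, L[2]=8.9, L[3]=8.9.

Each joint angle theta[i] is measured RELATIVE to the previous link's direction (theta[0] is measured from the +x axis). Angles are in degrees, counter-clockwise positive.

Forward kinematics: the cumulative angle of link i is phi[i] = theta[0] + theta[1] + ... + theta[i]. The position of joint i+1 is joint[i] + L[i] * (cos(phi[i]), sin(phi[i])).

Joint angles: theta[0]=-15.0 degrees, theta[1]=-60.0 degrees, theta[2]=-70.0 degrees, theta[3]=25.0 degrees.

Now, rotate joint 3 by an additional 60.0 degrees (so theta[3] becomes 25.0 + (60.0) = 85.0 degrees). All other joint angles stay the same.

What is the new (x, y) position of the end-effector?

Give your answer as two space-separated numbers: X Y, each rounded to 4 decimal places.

joint[0] = (0.0000, 0.0000)  (base)
link 0: phi[0] = -15 = -15 deg
  cos(-15 deg) = 0.9659, sin(-15 deg) = -0.2588
  joint[1] = (0.0000, 0.0000) + 8.1 * (0.9659, -0.2588) = (0.0000 + 7.8240, 0.0000 + -2.0964) = (7.8240, -2.0964)
link 1: phi[1] = -15 + -60 = -75 deg
  cos(-75 deg) = 0.2588, sin(-75 deg) = -0.9659
  joint[2] = (7.8240, -2.0964) + 11.2 * (0.2588, -0.9659) = (7.8240 + 2.8988, -2.0964 + -10.8184) = (10.7228, -12.9148)
link 2: phi[2] = -15 + -60 + -70 = -145 deg
  cos(-145 deg) = -0.8192, sin(-145 deg) = -0.5736
  joint[3] = (10.7228, -12.9148) + 8.9 * (-0.8192, -0.5736) = (10.7228 + -7.2905, -12.9148 + -5.1048) = (3.4323, -18.0196)
link 3: phi[3] = -15 + -60 + -70 + 85 = -60 deg
  cos(-60 deg) = 0.5000, sin(-60 deg) = -0.8660
  joint[4] = (3.4323, -18.0196) + 8.9 * (0.5000, -0.8660) = (3.4323 + 4.4500, -18.0196 + -7.7076) = (7.8823, -25.7273)
End effector: (7.8823, -25.7273)

Answer: 7.8823 -25.7273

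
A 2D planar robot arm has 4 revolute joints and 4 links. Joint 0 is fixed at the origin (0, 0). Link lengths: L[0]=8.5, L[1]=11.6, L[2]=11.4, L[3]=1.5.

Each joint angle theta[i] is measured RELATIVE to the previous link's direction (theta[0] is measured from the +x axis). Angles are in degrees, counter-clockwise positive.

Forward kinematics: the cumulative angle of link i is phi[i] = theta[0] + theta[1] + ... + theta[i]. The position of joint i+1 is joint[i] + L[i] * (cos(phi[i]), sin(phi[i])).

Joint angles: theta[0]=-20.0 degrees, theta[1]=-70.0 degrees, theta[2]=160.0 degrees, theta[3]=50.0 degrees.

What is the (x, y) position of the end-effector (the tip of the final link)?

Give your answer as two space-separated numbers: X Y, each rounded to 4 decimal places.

joint[0] = (0.0000, 0.0000)  (base)
link 0: phi[0] = -20 = -20 deg
  cos(-20 deg) = 0.9397, sin(-20 deg) = -0.3420
  joint[1] = (0.0000, 0.0000) + 8.5 * (0.9397, -0.3420) = (0.0000 + 7.9874, 0.0000 + -2.9072) = (7.9874, -2.9072)
link 1: phi[1] = -20 + -70 = -90 deg
  cos(-90 deg) = 0.0000, sin(-90 deg) = -1.0000
  joint[2] = (7.9874, -2.9072) + 11.6 * (0.0000, -1.0000) = (7.9874 + 0.0000, -2.9072 + -11.6000) = (7.9874, -14.5072)
link 2: phi[2] = -20 + -70 + 160 = 70 deg
  cos(70 deg) = 0.3420, sin(70 deg) = 0.9397
  joint[3] = (7.9874, -14.5072) + 11.4 * (0.3420, 0.9397) = (7.9874 + 3.8990, -14.5072 + 10.7125) = (11.8864, -3.7947)
link 3: phi[3] = -20 + -70 + 160 + 50 = 120 deg
  cos(120 deg) = -0.5000, sin(120 deg) = 0.8660
  joint[4] = (11.8864, -3.7947) + 1.5 * (-0.5000, 0.8660) = (11.8864 + -0.7500, -3.7947 + 1.2990) = (11.1364, -2.4956)
End effector: (11.1364, -2.4956)

Answer: 11.1364 -2.4956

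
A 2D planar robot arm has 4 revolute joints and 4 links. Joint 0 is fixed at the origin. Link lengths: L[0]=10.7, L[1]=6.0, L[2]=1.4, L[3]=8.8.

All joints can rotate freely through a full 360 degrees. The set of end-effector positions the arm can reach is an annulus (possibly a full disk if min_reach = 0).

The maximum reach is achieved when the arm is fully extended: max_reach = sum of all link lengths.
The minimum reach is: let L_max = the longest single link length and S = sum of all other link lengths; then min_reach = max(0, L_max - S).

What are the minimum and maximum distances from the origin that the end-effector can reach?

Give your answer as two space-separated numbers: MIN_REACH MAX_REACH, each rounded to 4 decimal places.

Answer: 0.0000 26.9000

Derivation:
Link lengths: [10.7, 6.0, 1.4, 8.8]
max_reach = 10.7 + 6 + 1.4 + 8.8 = 26.9
L_max = max([10.7, 6.0, 1.4, 8.8]) = 10.7
S (sum of others) = 26.9 - 10.7 = 16.2
min_reach = max(0, 10.7 - 16.2) = max(0, -5.5) = 0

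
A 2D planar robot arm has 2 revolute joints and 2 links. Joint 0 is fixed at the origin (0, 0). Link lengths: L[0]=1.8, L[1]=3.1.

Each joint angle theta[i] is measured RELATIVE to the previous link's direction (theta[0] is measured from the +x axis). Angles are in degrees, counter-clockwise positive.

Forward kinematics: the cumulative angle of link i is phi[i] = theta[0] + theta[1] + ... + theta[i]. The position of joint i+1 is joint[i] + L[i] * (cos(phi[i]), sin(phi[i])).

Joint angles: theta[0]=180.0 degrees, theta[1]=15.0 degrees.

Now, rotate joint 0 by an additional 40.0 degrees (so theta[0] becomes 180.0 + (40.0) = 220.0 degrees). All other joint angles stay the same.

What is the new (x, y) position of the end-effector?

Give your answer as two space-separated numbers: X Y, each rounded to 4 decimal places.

joint[0] = (0.0000, 0.0000)  (base)
link 0: phi[0] = 220 = 220 deg
  cos(220 deg) = -0.7660, sin(220 deg) = -0.6428
  joint[1] = (0.0000, 0.0000) + 1.8 * (-0.7660, -0.6428) = (0.0000 + -1.3789, 0.0000 + -1.1570) = (-1.3789, -1.1570)
link 1: phi[1] = 220 + 15 = 235 deg
  cos(235 deg) = -0.5736, sin(235 deg) = -0.8192
  joint[2] = (-1.3789, -1.1570) + 3.1 * (-0.5736, -0.8192) = (-1.3789 + -1.7781, -1.1570 + -2.5394) = (-3.1570, -3.6964)
End effector: (-3.1570, -3.6964)

Answer: -3.1570 -3.6964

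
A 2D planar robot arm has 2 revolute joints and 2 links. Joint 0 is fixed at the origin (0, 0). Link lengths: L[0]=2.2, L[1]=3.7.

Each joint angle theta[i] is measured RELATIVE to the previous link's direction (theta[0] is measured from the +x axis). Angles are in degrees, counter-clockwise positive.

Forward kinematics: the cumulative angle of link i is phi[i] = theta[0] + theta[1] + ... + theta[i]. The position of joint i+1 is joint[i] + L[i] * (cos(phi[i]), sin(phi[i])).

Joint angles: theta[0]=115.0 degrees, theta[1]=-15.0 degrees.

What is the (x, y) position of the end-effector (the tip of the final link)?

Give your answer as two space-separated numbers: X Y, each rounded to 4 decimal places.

joint[0] = (0.0000, 0.0000)  (base)
link 0: phi[0] = 115 = 115 deg
  cos(115 deg) = -0.4226, sin(115 deg) = 0.9063
  joint[1] = (0.0000, 0.0000) + 2.2 * (-0.4226, 0.9063) = (0.0000 + -0.9298, 0.0000 + 1.9939) = (-0.9298, 1.9939)
link 1: phi[1] = 115 + -15 = 100 deg
  cos(100 deg) = -0.1736, sin(100 deg) = 0.9848
  joint[2] = (-0.9298, 1.9939) + 3.7 * (-0.1736, 0.9848) = (-0.9298 + -0.6425, 1.9939 + 3.6438) = (-1.5723, 5.6377)
End effector: (-1.5723, 5.6377)

Answer: -1.5723 5.6377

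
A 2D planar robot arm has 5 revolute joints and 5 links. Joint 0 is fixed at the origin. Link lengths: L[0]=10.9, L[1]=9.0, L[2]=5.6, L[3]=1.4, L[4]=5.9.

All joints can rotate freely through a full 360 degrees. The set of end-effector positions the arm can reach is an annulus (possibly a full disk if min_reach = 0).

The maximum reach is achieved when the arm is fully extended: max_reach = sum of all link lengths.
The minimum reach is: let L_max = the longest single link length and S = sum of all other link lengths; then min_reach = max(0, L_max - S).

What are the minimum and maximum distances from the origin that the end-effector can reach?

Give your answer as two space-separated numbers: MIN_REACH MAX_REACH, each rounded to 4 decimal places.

Answer: 0.0000 32.8000

Derivation:
Link lengths: [10.9, 9.0, 5.6, 1.4, 5.9]
max_reach = 10.9 + 9 + 5.6 + 1.4 + 5.9 = 32.8
L_max = max([10.9, 9.0, 5.6, 1.4, 5.9]) = 10.9
S (sum of others) = 32.8 - 10.9 = 21.9
min_reach = max(0, 10.9 - 21.9) = max(0, -11) = 0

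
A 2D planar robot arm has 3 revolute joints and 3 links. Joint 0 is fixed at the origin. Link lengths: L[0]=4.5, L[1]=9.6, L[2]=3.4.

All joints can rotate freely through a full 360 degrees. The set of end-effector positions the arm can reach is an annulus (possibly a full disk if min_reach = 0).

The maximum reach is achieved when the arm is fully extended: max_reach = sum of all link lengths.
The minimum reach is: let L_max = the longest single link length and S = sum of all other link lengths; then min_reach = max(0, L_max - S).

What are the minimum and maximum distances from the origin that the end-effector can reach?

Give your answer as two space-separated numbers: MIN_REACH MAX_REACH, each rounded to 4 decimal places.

Answer: 1.7000 17.5000

Derivation:
Link lengths: [4.5, 9.6, 3.4]
max_reach = 4.5 + 9.6 + 3.4 = 17.5
L_max = max([4.5, 9.6, 3.4]) = 9.6
S (sum of others) = 17.5 - 9.6 = 7.9
min_reach = max(0, 9.6 - 7.9) = max(0, 1.7) = 1.7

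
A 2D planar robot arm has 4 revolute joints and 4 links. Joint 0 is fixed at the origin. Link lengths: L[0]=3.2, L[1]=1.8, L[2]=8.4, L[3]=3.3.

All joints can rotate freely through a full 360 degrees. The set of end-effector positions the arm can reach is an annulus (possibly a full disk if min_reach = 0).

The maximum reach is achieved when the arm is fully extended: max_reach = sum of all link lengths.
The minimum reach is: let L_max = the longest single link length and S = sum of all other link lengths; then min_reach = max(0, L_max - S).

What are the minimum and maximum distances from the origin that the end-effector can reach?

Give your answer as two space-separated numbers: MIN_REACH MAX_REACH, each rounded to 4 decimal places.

Link lengths: [3.2, 1.8, 8.4, 3.3]
max_reach = 3.2 + 1.8 + 8.4 + 3.3 = 16.7
L_max = max([3.2, 1.8, 8.4, 3.3]) = 8.4
S (sum of others) = 16.7 - 8.4 = 8.3
min_reach = max(0, 8.4 - 8.3) = max(0, 0.1) = 0.1

Answer: 0.1000 16.7000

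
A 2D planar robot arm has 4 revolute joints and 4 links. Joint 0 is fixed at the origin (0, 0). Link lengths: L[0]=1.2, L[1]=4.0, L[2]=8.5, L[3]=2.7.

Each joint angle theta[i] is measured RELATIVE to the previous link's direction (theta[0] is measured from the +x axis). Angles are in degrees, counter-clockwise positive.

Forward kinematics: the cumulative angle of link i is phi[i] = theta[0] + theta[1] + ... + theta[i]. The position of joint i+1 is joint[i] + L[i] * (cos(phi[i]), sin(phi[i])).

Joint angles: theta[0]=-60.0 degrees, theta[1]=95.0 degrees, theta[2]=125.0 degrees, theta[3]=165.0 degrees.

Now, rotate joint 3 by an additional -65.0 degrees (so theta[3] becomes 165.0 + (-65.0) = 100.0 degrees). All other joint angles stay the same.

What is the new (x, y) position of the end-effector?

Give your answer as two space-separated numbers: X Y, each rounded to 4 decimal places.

Answer: -4.5796 1.5033

Derivation:
joint[0] = (0.0000, 0.0000)  (base)
link 0: phi[0] = -60 = -60 deg
  cos(-60 deg) = 0.5000, sin(-60 deg) = -0.8660
  joint[1] = (0.0000, 0.0000) + 1.2 * (0.5000, -0.8660) = (0.0000 + 0.6000, 0.0000 + -1.0392) = (0.6000, -1.0392)
link 1: phi[1] = -60 + 95 = 35 deg
  cos(35 deg) = 0.8192, sin(35 deg) = 0.5736
  joint[2] = (0.6000, -1.0392) + 4 * (0.8192, 0.5736) = (0.6000 + 3.2766, -1.0392 + 2.2943) = (3.8766, 1.2551)
link 2: phi[2] = -60 + 95 + 125 = 160 deg
  cos(160 deg) = -0.9397, sin(160 deg) = 0.3420
  joint[3] = (3.8766, 1.2551) + 8.5 * (-0.9397, 0.3420) = (3.8766 + -7.9874, 1.2551 + 2.9072) = (-4.1108, 4.1622)
link 3: phi[3] = -60 + 95 + 125 + 100 = 260 deg
  cos(260 deg) = -0.1736, sin(260 deg) = -0.9848
  joint[4] = (-4.1108, 4.1622) + 2.7 * (-0.1736, -0.9848) = (-4.1108 + -0.4689, 4.1622 + -2.6590) = (-4.5796, 1.5033)
End effector: (-4.5796, 1.5033)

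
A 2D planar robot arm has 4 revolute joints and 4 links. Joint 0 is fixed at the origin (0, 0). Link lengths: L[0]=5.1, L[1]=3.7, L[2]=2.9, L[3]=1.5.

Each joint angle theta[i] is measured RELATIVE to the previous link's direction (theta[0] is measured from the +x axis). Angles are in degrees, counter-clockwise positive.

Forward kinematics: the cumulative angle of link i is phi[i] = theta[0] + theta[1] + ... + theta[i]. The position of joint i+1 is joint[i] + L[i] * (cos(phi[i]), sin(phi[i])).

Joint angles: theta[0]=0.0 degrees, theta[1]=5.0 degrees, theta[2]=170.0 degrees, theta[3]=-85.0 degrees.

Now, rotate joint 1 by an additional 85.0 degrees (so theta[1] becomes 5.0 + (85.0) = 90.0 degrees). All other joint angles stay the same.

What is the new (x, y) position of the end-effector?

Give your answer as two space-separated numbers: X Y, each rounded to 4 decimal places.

Answer: 3.1021 0.9748

Derivation:
joint[0] = (0.0000, 0.0000)  (base)
link 0: phi[0] = 0 = 0 deg
  cos(0 deg) = 1.0000, sin(0 deg) = 0.0000
  joint[1] = (0.0000, 0.0000) + 5.1 * (1.0000, 0.0000) = (0.0000 + 5.1000, 0.0000 + 0.0000) = (5.1000, 0.0000)
link 1: phi[1] = 0 + 90 = 90 deg
  cos(90 deg) = 0.0000, sin(90 deg) = 1.0000
  joint[2] = (5.1000, 0.0000) + 3.7 * (0.0000, 1.0000) = (5.1000 + 0.0000, 0.0000 + 3.7000) = (5.1000, 3.7000)
link 2: phi[2] = 0 + 90 + 170 = 260 deg
  cos(260 deg) = -0.1736, sin(260 deg) = -0.9848
  joint[3] = (5.1000, 3.7000) + 2.9 * (-0.1736, -0.9848) = (5.1000 + -0.5036, 3.7000 + -2.8559) = (4.5964, 0.8441)
link 3: phi[3] = 0 + 90 + 170 + -85 = 175 deg
  cos(175 deg) = -0.9962, sin(175 deg) = 0.0872
  joint[4] = (4.5964, 0.8441) + 1.5 * (-0.9962, 0.0872) = (4.5964 + -1.4943, 0.8441 + 0.1307) = (3.1021, 0.9748)
End effector: (3.1021, 0.9748)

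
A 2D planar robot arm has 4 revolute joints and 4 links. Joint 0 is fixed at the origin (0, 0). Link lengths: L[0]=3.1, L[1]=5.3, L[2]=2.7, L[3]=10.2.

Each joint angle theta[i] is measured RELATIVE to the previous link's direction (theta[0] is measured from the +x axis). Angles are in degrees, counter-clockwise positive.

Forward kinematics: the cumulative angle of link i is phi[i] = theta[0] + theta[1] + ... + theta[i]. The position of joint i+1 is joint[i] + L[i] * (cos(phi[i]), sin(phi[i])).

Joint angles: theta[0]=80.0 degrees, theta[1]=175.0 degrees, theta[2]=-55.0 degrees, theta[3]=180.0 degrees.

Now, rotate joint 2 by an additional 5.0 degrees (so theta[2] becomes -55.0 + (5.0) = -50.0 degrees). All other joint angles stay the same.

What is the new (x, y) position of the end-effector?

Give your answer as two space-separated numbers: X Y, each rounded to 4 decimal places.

Answer: 5.9639 1.1031

Derivation:
joint[0] = (0.0000, 0.0000)  (base)
link 0: phi[0] = 80 = 80 deg
  cos(80 deg) = 0.1736, sin(80 deg) = 0.9848
  joint[1] = (0.0000, 0.0000) + 3.1 * (0.1736, 0.9848) = (0.0000 + 0.5383, 0.0000 + 3.0529) = (0.5383, 3.0529)
link 1: phi[1] = 80 + 175 = 255 deg
  cos(255 deg) = -0.2588, sin(255 deg) = -0.9659
  joint[2] = (0.5383, 3.0529) + 5.3 * (-0.2588, -0.9659) = (0.5383 + -1.3717, 3.0529 + -5.1194) = (-0.8334, -2.0665)
link 2: phi[2] = 80 + 175 + -50 = 205 deg
  cos(205 deg) = -0.9063, sin(205 deg) = -0.4226
  joint[3] = (-0.8334, -2.0665) + 2.7 * (-0.9063, -0.4226) = (-0.8334 + -2.4470, -2.0665 + -1.1411) = (-3.2805, -3.2076)
link 3: phi[3] = 80 + 175 + -50 + 180 = 385 deg
  cos(385 deg) = 0.9063, sin(385 deg) = 0.4226
  joint[4] = (-3.2805, -3.2076) + 10.2 * (0.9063, 0.4226) = (-3.2805 + 9.2443, -3.2076 + 4.3107) = (5.9639, 1.1031)
End effector: (5.9639, 1.1031)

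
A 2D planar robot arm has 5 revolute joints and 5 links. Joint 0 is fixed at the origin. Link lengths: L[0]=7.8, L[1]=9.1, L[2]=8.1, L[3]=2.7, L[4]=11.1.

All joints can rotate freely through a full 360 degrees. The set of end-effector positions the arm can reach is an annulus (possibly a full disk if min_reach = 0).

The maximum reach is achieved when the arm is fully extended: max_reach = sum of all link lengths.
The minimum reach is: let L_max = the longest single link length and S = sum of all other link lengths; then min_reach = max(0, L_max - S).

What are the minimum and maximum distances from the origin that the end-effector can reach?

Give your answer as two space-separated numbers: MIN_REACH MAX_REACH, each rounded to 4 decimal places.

Link lengths: [7.8, 9.1, 8.1, 2.7, 11.1]
max_reach = 7.8 + 9.1 + 8.1 + 2.7 + 11.1 = 38.8
L_max = max([7.8, 9.1, 8.1, 2.7, 11.1]) = 11.1
S (sum of others) = 38.8 - 11.1 = 27.7
min_reach = max(0, 11.1 - 27.7) = max(0, -16.6) = 0

Answer: 0.0000 38.8000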